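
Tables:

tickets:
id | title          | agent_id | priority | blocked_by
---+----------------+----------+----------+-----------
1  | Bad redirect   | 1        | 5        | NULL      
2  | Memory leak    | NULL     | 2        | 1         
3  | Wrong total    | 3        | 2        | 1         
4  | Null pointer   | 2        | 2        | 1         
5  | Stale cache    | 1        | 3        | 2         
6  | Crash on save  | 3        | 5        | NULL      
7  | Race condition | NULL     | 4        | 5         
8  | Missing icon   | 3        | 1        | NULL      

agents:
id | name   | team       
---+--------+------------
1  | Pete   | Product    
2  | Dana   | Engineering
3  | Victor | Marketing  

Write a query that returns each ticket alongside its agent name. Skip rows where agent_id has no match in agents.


INNER JOIN keeps only tickets rows whose agent_id matches an id in agents. Walk through each ticket:
  - ticket 1 (Bad redirect): agent_id=1 -> matches Pete
  - ticket 2 (Memory leak): agent_id=NULL, no match -> dropped
  - ticket 3 (Wrong total): agent_id=3 -> matches Victor
  - ticket 4 (Null pointer): agent_id=2 -> matches Dana
  - ticket 5 (Stale cache): agent_id=1 -> matches Pete
  - ticket 6 (Crash on save): agent_id=3 -> matches Victor
  - ticket 7 (Race condition): agent_id=NULL, no match -> dropped
  - ticket 8 (Missing icon): agent_id=3 -> matches Victor
So 2 of 8 rows are dropped.

SQL:
SELECT a.title, b.name AS agent
FROM tickets a
INNER JOIN agents b ON a.agent_id = b.id

Result:
title         | agent 
--------------+-------
Bad redirect  | Pete  
Wrong total   | Victor
Null pointer  | Dana  
Stale cache   | Pete  
Crash on save | Victor
Missing icon  | Victor


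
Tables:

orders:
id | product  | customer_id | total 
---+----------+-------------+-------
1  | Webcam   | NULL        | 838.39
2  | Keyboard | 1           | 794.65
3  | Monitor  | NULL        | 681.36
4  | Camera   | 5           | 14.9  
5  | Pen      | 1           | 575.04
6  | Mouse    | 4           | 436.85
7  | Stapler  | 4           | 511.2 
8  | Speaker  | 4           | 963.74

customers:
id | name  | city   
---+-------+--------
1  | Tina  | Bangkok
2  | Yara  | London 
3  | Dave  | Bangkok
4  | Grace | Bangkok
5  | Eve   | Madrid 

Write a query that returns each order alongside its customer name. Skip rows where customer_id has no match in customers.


INNER JOIN keeps only orders rows whose customer_id matches an id in customers. Walk through each order:
  - order 1 (Webcam): customer_id=NULL, no match -> dropped
  - order 2 (Keyboard): customer_id=1 -> matches Tina
  - order 3 (Monitor): customer_id=NULL, no match -> dropped
  - order 4 (Camera): customer_id=5 -> matches Eve
  - order 5 (Pen): customer_id=1 -> matches Tina
  - order 6 (Mouse): customer_id=4 -> matches Grace
  - order 7 (Stapler): customer_id=4 -> matches Grace
  - order 8 (Speaker): customer_id=4 -> matches Grace
So 2 of 8 rows are dropped.

SQL:
SELECT a.product, b.name AS customer
FROM orders a
INNER JOIN customers b ON a.customer_id = b.id

Result:
product  | customer
---------+---------
Keyboard | Tina    
Camera   | Eve     
Pen      | Tina    
Mouse    | Grace   
Stapler  | Grace   
Speaker  | Grace   


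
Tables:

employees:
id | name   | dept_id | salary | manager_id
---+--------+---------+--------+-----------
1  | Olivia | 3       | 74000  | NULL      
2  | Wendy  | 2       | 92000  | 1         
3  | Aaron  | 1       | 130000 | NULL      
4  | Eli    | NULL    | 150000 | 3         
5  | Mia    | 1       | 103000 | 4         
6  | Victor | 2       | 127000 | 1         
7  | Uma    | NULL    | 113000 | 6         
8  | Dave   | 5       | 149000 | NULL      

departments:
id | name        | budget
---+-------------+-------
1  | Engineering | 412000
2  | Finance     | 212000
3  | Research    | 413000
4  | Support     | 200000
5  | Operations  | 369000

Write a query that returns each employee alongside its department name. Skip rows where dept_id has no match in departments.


INNER JOIN keeps only employees rows whose dept_id matches an id in departments. Walk through each employee:
  - employee 1 (Olivia): dept_id=3 -> matches Research
  - employee 2 (Wendy): dept_id=2 -> matches Finance
  - employee 3 (Aaron): dept_id=1 -> matches Engineering
  - employee 4 (Eli): dept_id=NULL, no match -> dropped
  - employee 5 (Mia): dept_id=1 -> matches Engineering
  - employee 6 (Victor): dept_id=2 -> matches Finance
  - employee 7 (Uma): dept_id=NULL, no match -> dropped
  - employee 8 (Dave): dept_id=5 -> matches Operations
So 2 of 8 rows are dropped.

SQL:
SELECT a.name, b.name AS department
FROM employees a
INNER JOIN departments b ON a.dept_id = b.id

Result:
name   | department 
-------+------------
Olivia | Research   
Wendy  | Finance    
Aaron  | Engineering
Mia    | Engineering
Victor | Finance    
Dave   | Operations 


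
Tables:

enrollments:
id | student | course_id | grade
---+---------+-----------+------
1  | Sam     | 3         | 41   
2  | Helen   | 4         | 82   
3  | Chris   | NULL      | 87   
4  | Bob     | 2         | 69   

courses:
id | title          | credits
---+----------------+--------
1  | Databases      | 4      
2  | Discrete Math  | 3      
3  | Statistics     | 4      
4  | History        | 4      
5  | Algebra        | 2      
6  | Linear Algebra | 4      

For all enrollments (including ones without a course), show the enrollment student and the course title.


LEFT JOIN keeps every row from enrollments (the left table); where course_id has no match in courses, the course columns become NULL. Walk through each enrollment:
  - enrollment 1 (Sam): course_id=3 -> matches Statistics
  - enrollment 2 (Helen): course_id=4 -> matches History
  - enrollment 3 (Chris): course_id=NULL, no match -> kept with NULL
  - enrollment 4 (Bob): course_id=2 -> matches Discrete Math
All 4 rows appear; 1 has NULL course.

SQL:
SELECT a.student, b.title AS course
FROM enrollments a
LEFT JOIN courses b ON a.course_id = b.id

Result:
student | course       
--------+--------------
Sam     | Statistics   
Helen   | History      
Chris   | NULL         
Bob     | Discrete Math


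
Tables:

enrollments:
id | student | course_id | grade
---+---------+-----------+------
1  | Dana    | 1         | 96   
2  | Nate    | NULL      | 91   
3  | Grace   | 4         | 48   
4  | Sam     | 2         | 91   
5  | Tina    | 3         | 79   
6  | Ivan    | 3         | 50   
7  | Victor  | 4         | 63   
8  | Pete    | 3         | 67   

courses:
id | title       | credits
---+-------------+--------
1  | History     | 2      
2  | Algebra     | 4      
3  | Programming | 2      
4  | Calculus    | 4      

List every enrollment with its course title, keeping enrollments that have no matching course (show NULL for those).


LEFT JOIN keeps every row from enrollments (the left table); where course_id has no match in courses, the course columns become NULL. Walk through each enrollment:
  - enrollment 1 (Dana): course_id=1 -> matches History
  - enrollment 2 (Nate): course_id=NULL, no match -> kept with NULL
  - enrollment 3 (Grace): course_id=4 -> matches Calculus
  - enrollment 4 (Sam): course_id=2 -> matches Algebra
  - enrollment 5 (Tina): course_id=3 -> matches Programming
  - enrollment 6 (Ivan): course_id=3 -> matches Programming
  - enrollment 7 (Victor): course_id=4 -> matches Calculus
  - enrollment 8 (Pete): course_id=3 -> matches Programming
All 8 rows appear; 1 has NULL course.

SQL:
SELECT a.student, b.title AS course
FROM enrollments a
LEFT JOIN courses b ON a.course_id = b.id

Result:
student | course     
--------+------------
Dana    | History    
Nate    | NULL       
Grace   | Calculus   
Sam     | Algebra    
Tina    | Programming
Ivan    | Programming
Victor  | Calculus   
Pete    | Programming


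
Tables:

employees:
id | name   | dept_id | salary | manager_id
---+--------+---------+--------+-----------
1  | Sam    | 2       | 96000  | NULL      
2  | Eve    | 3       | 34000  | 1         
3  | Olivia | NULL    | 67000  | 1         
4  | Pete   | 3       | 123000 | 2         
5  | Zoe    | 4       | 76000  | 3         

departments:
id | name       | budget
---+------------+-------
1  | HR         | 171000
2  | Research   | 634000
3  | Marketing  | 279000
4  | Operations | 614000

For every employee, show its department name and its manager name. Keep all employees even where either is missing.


Two LEFT JOINs from the same base table employees: one to departments via dept_id, one to employees itself via manager_id. Both are LEFT so every employee is preserved.
Match against departments:
  - employee 1 (Sam): dept_id=2 -> matches Research
  - employee 2 (Eve): dept_id=3 -> matches Marketing
  - employee 3 (Olivia): dept_id=NULL, no match -> kept with NULL
  - employee 4 (Pete): dept_id=3 -> matches Marketing
  - employee 5 (Zoe): dept_id=4 -> matches Operations
Match against employees (self):
  - employee 1 (Sam): manager_id=NULL -> NULL
  - employee 2 (Eve): manager_id=1 -> Sam
  - employee 3 (Olivia): manager_id=1 -> Sam
  - employee 4 (Pete): manager_id=2 -> Eve
  - employee 5 (Zoe): manager_id=3 -> Olivia

SQL:
SELECT a.name, b.name AS department, c.name AS manager
FROM employees a
LEFT JOIN departments b ON a.dept_id = b.id
LEFT JOIN employees c ON a.manager_id = c.id

Result:
name   | department | manager
-------+------------+--------
Sam    | Research   | NULL   
Eve    | Marketing  | Sam    
Olivia | NULL       | Sam    
Pete   | Marketing  | Eve    
Zoe    | Operations | Olivia 


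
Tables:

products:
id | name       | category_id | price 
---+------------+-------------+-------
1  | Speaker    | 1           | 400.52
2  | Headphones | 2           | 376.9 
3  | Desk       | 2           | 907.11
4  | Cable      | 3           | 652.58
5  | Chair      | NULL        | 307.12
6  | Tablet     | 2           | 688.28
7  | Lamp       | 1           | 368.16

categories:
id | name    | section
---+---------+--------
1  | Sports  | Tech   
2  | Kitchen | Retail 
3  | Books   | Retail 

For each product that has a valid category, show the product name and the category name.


INNER JOIN keeps only products rows whose category_id matches an id in categories. Walk through each product:
  - product 1 (Speaker): category_id=1 -> matches Sports
  - product 2 (Headphones): category_id=2 -> matches Kitchen
  - product 3 (Desk): category_id=2 -> matches Kitchen
  - product 4 (Cable): category_id=3 -> matches Books
  - product 5 (Chair): category_id=NULL, no match -> dropped
  - product 6 (Tablet): category_id=2 -> matches Kitchen
  - product 7 (Lamp): category_id=1 -> matches Sports
So 1 of 7 rows is dropped.

SQL:
SELECT a.name, b.name AS category
FROM products a
INNER JOIN categories b ON a.category_id = b.id

Result:
name       | category
-----------+---------
Speaker    | Sports  
Headphones | Kitchen 
Desk       | Kitchen 
Cable      | Books   
Tablet     | Kitchen 
Lamp       | Sports  


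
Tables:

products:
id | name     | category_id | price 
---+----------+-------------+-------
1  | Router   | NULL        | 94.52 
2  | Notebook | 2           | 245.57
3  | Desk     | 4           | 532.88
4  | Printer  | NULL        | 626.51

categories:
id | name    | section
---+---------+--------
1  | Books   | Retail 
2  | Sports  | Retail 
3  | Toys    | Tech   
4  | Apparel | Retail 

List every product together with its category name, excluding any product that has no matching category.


INNER JOIN keeps only products rows whose category_id matches an id in categories. Walk through each product:
  - product 1 (Router): category_id=NULL, no match -> dropped
  - product 2 (Notebook): category_id=2 -> matches Sports
  - product 3 (Desk): category_id=4 -> matches Apparel
  - product 4 (Printer): category_id=NULL, no match -> dropped
So 2 of 4 rows are dropped.

SQL:
SELECT a.name, b.name AS category
FROM products a
INNER JOIN categories b ON a.category_id = b.id

Result:
name     | category
---------+---------
Notebook | Sports  
Desk     | Apparel 


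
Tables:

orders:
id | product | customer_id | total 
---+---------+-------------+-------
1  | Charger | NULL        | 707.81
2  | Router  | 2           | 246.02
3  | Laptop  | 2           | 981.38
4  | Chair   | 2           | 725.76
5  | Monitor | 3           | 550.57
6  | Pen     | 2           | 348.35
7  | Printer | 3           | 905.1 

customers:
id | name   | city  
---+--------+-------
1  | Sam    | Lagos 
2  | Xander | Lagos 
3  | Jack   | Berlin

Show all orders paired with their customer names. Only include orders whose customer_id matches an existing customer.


INNER JOIN keeps only orders rows whose customer_id matches an id in customers. Walk through each order:
  - order 1 (Charger): customer_id=NULL, no match -> dropped
  - order 2 (Router): customer_id=2 -> matches Xander
  - order 3 (Laptop): customer_id=2 -> matches Xander
  - order 4 (Chair): customer_id=2 -> matches Xander
  - order 5 (Monitor): customer_id=3 -> matches Jack
  - order 6 (Pen): customer_id=2 -> matches Xander
  - order 7 (Printer): customer_id=3 -> matches Jack
So 1 of 7 rows is dropped.

SQL:
SELECT a.product, b.name AS customer
FROM orders a
INNER JOIN customers b ON a.customer_id = b.id

Result:
product | customer
--------+---------
Router  | Xander  
Laptop  | Xander  
Chair   | Xander  
Monitor | Jack    
Pen     | Xander  
Printer | Jack    


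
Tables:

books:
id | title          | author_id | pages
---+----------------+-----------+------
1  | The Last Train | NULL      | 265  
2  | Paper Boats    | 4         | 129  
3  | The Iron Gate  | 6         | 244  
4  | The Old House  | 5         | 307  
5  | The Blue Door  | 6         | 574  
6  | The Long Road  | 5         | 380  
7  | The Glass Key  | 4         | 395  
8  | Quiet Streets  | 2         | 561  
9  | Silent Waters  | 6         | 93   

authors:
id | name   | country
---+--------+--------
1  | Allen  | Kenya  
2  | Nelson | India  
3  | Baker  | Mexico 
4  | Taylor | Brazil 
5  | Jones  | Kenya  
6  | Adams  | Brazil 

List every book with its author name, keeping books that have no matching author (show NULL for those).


LEFT JOIN keeps every row from books (the left table); where author_id has no match in authors, the author columns become NULL. Walk through each book:
  - book 1 (The Last Train): author_id=NULL, no match -> kept with NULL
  - book 2 (Paper Boats): author_id=4 -> matches Taylor
  - book 3 (The Iron Gate): author_id=6 -> matches Adams
  - book 4 (The Old House): author_id=5 -> matches Jones
  - book 5 (The Blue Door): author_id=6 -> matches Adams
  - book 6 (The Long Road): author_id=5 -> matches Jones
  - book 7 (The Glass Key): author_id=4 -> matches Taylor
  - book 8 (Quiet Streets): author_id=2 -> matches Nelson
  - book 9 (Silent Waters): author_id=6 -> matches Adams
All 9 rows appear; 1 has NULL author.

SQL:
SELECT a.title, b.name AS author
FROM books a
LEFT JOIN authors b ON a.author_id = b.id

Result:
title          | author
---------------+-------
The Last Train | NULL  
Paper Boats    | Taylor
The Iron Gate  | Adams 
The Old House  | Jones 
The Blue Door  | Adams 
The Long Road  | Jones 
The Glass Key  | Taylor
Quiet Streets  | Nelson
Silent Waters  | Adams 


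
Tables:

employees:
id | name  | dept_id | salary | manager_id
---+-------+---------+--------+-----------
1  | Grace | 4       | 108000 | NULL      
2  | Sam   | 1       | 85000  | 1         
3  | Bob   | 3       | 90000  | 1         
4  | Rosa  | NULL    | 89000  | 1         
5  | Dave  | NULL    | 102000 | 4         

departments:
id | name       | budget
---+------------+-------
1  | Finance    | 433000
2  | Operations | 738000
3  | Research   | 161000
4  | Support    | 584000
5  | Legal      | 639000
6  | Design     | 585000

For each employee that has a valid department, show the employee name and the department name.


INNER JOIN keeps only employees rows whose dept_id matches an id in departments. Walk through each employee:
  - employee 1 (Grace): dept_id=4 -> matches Support
  - employee 2 (Sam): dept_id=1 -> matches Finance
  - employee 3 (Bob): dept_id=3 -> matches Research
  - employee 4 (Rosa): dept_id=NULL, no match -> dropped
  - employee 5 (Dave): dept_id=NULL, no match -> dropped
So 2 of 5 rows are dropped.

SQL:
SELECT a.name, b.name AS department
FROM employees a
INNER JOIN departments b ON a.dept_id = b.id

Result:
name  | department
------+-----------
Grace | Support   
Sam   | Finance   
Bob   | Research  


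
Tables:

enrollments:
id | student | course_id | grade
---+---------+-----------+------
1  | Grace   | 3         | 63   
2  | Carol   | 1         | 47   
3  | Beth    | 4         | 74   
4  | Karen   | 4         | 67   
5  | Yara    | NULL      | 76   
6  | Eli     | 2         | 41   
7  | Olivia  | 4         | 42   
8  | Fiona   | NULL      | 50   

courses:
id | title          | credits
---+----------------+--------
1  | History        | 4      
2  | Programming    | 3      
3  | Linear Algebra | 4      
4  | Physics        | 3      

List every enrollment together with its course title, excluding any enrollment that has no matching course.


INNER JOIN keeps only enrollments rows whose course_id matches an id in courses. Walk through each enrollment:
  - enrollment 1 (Grace): course_id=3 -> matches Linear Algebra
  - enrollment 2 (Carol): course_id=1 -> matches History
  - enrollment 3 (Beth): course_id=4 -> matches Physics
  - enrollment 4 (Karen): course_id=4 -> matches Physics
  - enrollment 5 (Yara): course_id=NULL, no match -> dropped
  - enrollment 6 (Eli): course_id=2 -> matches Programming
  - enrollment 7 (Olivia): course_id=4 -> matches Physics
  - enrollment 8 (Fiona): course_id=NULL, no match -> dropped
So 2 of 8 rows are dropped.

SQL:
SELECT a.student, b.title AS course
FROM enrollments a
INNER JOIN courses b ON a.course_id = b.id

Result:
student | course        
--------+---------------
Grace   | Linear Algebra
Carol   | History       
Beth    | Physics       
Karen   | Physics       
Eli     | Programming   
Olivia  | Physics       


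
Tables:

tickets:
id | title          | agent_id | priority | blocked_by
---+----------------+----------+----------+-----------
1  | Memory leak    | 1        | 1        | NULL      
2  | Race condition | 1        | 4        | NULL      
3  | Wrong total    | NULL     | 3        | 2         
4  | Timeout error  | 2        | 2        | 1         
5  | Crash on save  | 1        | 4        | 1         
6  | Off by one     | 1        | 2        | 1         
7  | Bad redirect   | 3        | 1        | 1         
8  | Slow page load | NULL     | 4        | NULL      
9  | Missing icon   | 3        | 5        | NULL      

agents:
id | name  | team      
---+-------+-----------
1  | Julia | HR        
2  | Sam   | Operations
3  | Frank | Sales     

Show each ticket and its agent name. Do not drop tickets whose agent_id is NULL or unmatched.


LEFT JOIN keeps every row from tickets (the left table); where agent_id has no match in agents, the agent columns become NULL. Walk through each ticket:
  - ticket 1 (Memory leak): agent_id=1 -> matches Julia
  - ticket 2 (Race condition): agent_id=1 -> matches Julia
  - ticket 3 (Wrong total): agent_id=NULL, no match -> kept with NULL
  - ticket 4 (Timeout error): agent_id=2 -> matches Sam
  - ticket 5 (Crash on save): agent_id=1 -> matches Julia
  - ticket 6 (Off by one): agent_id=1 -> matches Julia
  - ticket 7 (Bad redirect): agent_id=3 -> matches Frank
  - ticket 8 (Slow page load): agent_id=NULL, no match -> kept with NULL
  - ticket 9 (Missing icon): agent_id=3 -> matches Frank
All 9 rows appear; 2 have NULL agent.

SQL:
SELECT a.title, b.name AS agent
FROM tickets a
LEFT JOIN agents b ON a.agent_id = b.id

Result:
title          | agent
---------------+------
Memory leak    | Julia
Race condition | Julia
Wrong total    | NULL 
Timeout error  | Sam  
Crash on save  | Julia
Off by one     | Julia
Bad redirect   | Frank
Slow page load | NULL 
Missing icon   | Frank


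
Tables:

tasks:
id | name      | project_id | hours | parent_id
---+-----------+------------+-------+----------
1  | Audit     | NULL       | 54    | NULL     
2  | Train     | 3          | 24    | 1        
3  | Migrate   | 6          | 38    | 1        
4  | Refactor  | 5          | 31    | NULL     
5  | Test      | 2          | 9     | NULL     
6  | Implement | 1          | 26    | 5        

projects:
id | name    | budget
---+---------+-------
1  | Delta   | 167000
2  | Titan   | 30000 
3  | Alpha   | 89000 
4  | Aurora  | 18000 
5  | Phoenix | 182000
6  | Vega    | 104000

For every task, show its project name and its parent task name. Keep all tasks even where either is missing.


Two LEFT JOINs from the same base table tasks: one to projects via project_id, one to tasks itself via parent_id. Both are LEFT so every task is preserved.
Match against projects:
  - task 1 (Audit): project_id=NULL, no match -> kept with NULL
  - task 2 (Train): project_id=3 -> matches Alpha
  - task 3 (Migrate): project_id=6 -> matches Vega
  - task 4 (Refactor): project_id=5 -> matches Phoenix
  - task 5 (Test): project_id=2 -> matches Titan
  - task 6 (Implement): project_id=1 -> matches Delta
Match against tasks (self):
  - task 1 (Audit): parent_id=NULL -> NULL
  - task 2 (Train): parent_id=1 -> Audit
  - task 3 (Migrate): parent_id=1 -> Audit
  - task 4 (Refactor): parent_id=NULL -> NULL
  - task 5 (Test): parent_id=NULL -> NULL
  - task 6 (Implement): parent_id=5 -> Test

SQL:
SELECT a.name, b.name AS project, c.name AS parent
FROM tasks a
LEFT JOIN projects b ON a.project_id = b.id
LEFT JOIN tasks c ON a.parent_id = c.id

Result:
name      | project | parent
----------+---------+-------
Audit     | NULL    | NULL  
Train     | Alpha   | Audit 
Migrate   | Vega    | Audit 
Refactor  | Phoenix | NULL  
Test      | Titan   | NULL  
Implement | Delta   | Test  


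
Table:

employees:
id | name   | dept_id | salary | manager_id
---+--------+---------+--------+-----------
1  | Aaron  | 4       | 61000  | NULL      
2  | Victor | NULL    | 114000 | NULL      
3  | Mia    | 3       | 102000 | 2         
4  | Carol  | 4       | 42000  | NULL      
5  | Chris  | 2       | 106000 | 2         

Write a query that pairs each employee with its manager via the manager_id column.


This is a self-join: employees is joined to a second copy of itself, matching each row's manager_id to another row's id. Use LEFT JOIN so rows with manager_id=NULL are kept.
  - employee 1 (Aaron): manager_id=NULL -> NULL
  - employee 2 (Victor): manager_id=NULL -> NULL
  - employee 3 (Mia): manager_id=2 -> Victor
  - employee 4 (Carol): manager_id=NULL -> NULL
  - employee 5 (Chris): manager_id=2 -> Victor

SQL:
SELECT a.name AS item, b.name AS manager
FROM employees a
LEFT JOIN employees b ON a.manager_id = b.id

Result:
item   | manager
-------+--------
Aaron  | NULL   
Victor | NULL   
Mia    | Victor 
Carol  | NULL   
Chris  | Victor 


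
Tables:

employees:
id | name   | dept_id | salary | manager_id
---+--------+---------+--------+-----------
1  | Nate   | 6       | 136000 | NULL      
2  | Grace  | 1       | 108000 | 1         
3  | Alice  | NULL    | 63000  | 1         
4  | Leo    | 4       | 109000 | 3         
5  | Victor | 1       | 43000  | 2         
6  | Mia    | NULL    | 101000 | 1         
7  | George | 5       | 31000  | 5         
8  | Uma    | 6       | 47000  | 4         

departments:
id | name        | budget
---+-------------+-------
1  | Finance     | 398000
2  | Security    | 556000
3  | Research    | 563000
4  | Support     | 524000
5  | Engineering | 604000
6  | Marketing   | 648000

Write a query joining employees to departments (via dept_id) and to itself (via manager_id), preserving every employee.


Two LEFT JOINs from the same base table employees: one to departments via dept_id, one to employees itself via manager_id. Both are LEFT so every employee is preserved.
Match against departments:
  - employee 1 (Nate): dept_id=6 -> matches Marketing
  - employee 2 (Grace): dept_id=1 -> matches Finance
  - employee 3 (Alice): dept_id=NULL, no match -> kept with NULL
  - employee 4 (Leo): dept_id=4 -> matches Support
  - employee 5 (Victor): dept_id=1 -> matches Finance
  - employee 6 (Mia): dept_id=NULL, no match -> kept with NULL
  - employee 7 (George): dept_id=5 -> matches Engineering
  - employee 8 (Uma): dept_id=6 -> matches Marketing
Match against employees (self):
  - employee 1 (Nate): manager_id=NULL -> NULL
  - employee 2 (Grace): manager_id=1 -> Nate
  - employee 3 (Alice): manager_id=1 -> Nate
  - employee 4 (Leo): manager_id=3 -> Alice
  - employee 5 (Victor): manager_id=2 -> Grace
  - employee 6 (Mia): manager_id=1 -> Nate
  - employee 7 (George): manager_id=5 -> Victor
  - employee 8 (Uma): manager_id=4 -> Leo

SQL:
SELECT a.name, b.name AS department, c.name AS manager
FROM employees a
LEFT JOIN departments b ON a.dept_id = b.id
LEFT JOIN employees c ON a.manager_id = c.id

Result:
name   | department  | manager
-------+-------------+--------
Nate   | Marketing   | NULL   
Grace  | Finance     | Nate   
Alice  | NULL        | Nate   
Leo    | Support     | Alice  
Victor | Finance     | Grace  
Mia    | NULL        | Nate   
George | Engineering | Victor 
Uma    | Marketing   | Leo    


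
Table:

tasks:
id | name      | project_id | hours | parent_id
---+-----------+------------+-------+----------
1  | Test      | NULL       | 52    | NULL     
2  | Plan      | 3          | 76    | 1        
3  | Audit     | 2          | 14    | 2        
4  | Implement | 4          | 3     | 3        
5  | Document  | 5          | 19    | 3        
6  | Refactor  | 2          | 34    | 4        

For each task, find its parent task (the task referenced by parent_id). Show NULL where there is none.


This is a self-join: tasks is joined to a second copy of itself, matching each row's parent_id to another row's id. Use LEFT JOIN so rows with parent_id=NULL are kept.
  - task 1 (Test): parent_id=NULL -> NULL
  - task 2 (Plan): parent_id=1 -> Test
  - task 3 (Audit): parent_id=2 -> Plan
  - task 4 (Implement): parent_id=3 -> Audit
  - task 5 (Document): parent_id=3 -> Audit
  - task 6 (Refactor): parent_id=4 -> Implement

SQL:
SELECT a.name AS item, b.name AS parent
FROM tasks a
LEFT JOIN tasks b ON a.parent_id = b.id

Result:
item      | parent   
----------+----------
Test      | NULL     
Plan      | Test     
Audit     | Plan     
Implement | Audit    
Document  | Audit    
Refactor  | Implement


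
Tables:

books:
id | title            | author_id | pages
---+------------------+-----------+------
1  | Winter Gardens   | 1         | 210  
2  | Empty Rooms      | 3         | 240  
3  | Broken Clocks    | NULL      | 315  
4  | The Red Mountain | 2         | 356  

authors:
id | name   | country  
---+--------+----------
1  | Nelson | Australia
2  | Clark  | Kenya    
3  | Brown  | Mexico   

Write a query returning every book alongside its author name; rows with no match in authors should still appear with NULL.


LEFT JOIN keeps every row from books (the left table); where author_id has no match in authors, the author columns become NULL. Walk through each book:
  - book 1 (Winter Gardens): author_id=1 -> matches Nelson
  - book 2 (Empty Rooms): author_id=3 -> matches Brown
  - book 3 (Broken Clocks): author_id=NULL, no match -> kept with NULL
  - book 4 (The Red Mountain): author_id=2 -> matches Clark
All 4 rows appear; 1 has NULL author.

SQL:
SELECT a.title, b.name AS author
FROM books a
LEFT JOIN authors b ON a.author_id = b.id

Result:
title            | author
-----------------+-------
Winter Gardens   | Nelson
Empty Rooms      | Brown 
Broken Clocks    | NULL  
The Red Mountain | Clark 


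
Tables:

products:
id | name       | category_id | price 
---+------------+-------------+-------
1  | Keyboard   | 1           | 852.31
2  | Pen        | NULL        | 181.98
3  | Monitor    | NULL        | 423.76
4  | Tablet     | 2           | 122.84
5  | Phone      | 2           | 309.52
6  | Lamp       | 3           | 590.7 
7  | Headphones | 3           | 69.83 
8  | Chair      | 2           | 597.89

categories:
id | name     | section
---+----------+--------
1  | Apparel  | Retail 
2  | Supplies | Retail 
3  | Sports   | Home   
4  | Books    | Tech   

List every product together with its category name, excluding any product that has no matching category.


INNER JOIN keeps only products rows whose category_id matches an id in categories. Walk through each product:
  - product 1 (Keyboard): category_id=1 -> matches Apparel
  - product 2 (Pen): category_id=NULL, no match -> dropped
  - product 3 (Monitor): category_id=NULL, no match -> dropped
  - product 4 (Tablet): category_id=2 -> matches Supplies
  - product 5 (Phone): category_id=2 -> matches Supplies
  - product 6 (Lamp): category_id=3 -> matches Sports
  - product 7 (Headphones): category_id=3 -> matches Sports
  - product 8 (Chair): category_id=2 -> matches Supplies
So 2 of 8 rows are dropped.

SQL:
SELECT a.name, b.name AS category
FROM products a
INNER JOIN categories b ON a.category_id = b.id

Result:
name       | category
-----------+---------
Keyboard   | Apparel 
Tablet     | Supplies
Phone      | Supplies
Lamp       | Sports  
Headphones | Sports  
Chair      | Supplies


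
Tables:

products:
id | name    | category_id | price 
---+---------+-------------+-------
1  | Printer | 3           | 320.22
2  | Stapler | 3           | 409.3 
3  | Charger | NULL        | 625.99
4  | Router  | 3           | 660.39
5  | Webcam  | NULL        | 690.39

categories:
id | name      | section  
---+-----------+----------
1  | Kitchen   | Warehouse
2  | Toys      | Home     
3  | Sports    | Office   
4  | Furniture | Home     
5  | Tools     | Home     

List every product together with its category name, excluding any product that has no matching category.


INNER JOIN keeps only products rows whose category_id matches an id in categories. Walk through each product:
  - product 1 (Printer): category_id=3 -> matches Sports
  - product 2 (Stapler): category_id=3 -> matches Sports
  - product 3 (Charger): category_id=NULL, no match -> dropped
  - product 4 (Router): category_id=3 -> matches Sports
  - product 5 (Webcam): category_id=NULL, no match -> dropped
So 2 of 5 rows are dropped.

SQL:
SELECT a.name, b.name AS category
FROM products a
INNER JOIN categories b ON a.category_id = b.id

Result:
name    | category
--------+---------
Printer | Sports  
Stapler | Sports  
Router  | Sports  


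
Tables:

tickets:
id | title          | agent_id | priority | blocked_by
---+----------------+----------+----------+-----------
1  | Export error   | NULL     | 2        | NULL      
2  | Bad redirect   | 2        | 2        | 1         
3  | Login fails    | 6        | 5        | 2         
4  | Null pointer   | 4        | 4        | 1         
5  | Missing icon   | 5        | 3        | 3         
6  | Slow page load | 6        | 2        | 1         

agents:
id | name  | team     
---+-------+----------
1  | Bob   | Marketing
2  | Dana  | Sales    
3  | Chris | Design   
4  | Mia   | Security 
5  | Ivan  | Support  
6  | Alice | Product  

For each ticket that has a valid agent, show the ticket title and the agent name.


INNER JOIN keeps only tickets rows whose agent_id matches an id in agents. Walk through each ticket:
  - ticket 1 (Export error): agent_id=NULL, no match -> dropped
  - ticket 2 (Bad redirect): agent_id=2 -> matches Dana
  - ticket 3 (Login fails): agent_id=6 -> matches Alice
  - ticket 4 (Null pointer): agent_id=4 -> matches Mia
  - ticket 5 (Missing icon): agent_id=5 -> matches Ivan
  - ticket 6 (Slow page load): agent_id=6 -> matches Alice
So 1 of 6 rows is dropped.

SQL:
SELECT a.title, b.name AS agent
FROM tickets a
INNER JOIN agents b ON a.agent_id = b.id

Result:
title          | agent
---------------+------
Bad redirect   | Dana 
Login fails    | Alice
Null pointer   | Mia  
Missing icon   | Ivan 
Slow page load | Alice


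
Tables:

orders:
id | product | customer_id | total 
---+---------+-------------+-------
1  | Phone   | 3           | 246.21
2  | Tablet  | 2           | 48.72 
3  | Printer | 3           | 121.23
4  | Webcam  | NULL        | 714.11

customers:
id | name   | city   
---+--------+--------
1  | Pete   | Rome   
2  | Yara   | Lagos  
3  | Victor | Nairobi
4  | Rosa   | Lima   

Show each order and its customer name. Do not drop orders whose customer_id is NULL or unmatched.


LEFT JOIN keeps every row from orders (the left table); where customer_id has no match in customers, the customer columns become NULL. Walk through each order:
  - order 1 (Phone): customer_id=3 -> matches Victor
  - order 2 (Tablet): customer_id=2 -> matches Yara
  - order 3 (Printer): customer_id=3 -> matches Victor
  - order 4 (Webcam): customer_id=NULL, no match -> kept with NULL
All 4 rows appear; 1 has NULL customer.

SQL:
SELECT a.product, b.name AS customer
FROM orders a
LEFT JOIN customers b ON a.customer_id = b.id

Result:
product | customer
--------+---------
Phone   | Victor  
Tablet  | Yara    
Printer | Victor  
Webcam  | NULL    


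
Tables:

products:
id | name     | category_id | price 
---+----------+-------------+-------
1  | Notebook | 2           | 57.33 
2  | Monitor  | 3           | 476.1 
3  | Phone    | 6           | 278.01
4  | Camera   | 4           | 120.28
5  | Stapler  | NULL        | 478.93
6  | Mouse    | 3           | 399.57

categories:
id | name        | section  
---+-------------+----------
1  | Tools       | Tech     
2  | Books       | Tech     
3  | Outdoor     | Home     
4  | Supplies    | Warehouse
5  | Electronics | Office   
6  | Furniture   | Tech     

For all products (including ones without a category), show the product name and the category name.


LEFT JOIN keeps every row from products (the left table); where category_id has no match in categories, the category columns become NULL. Walk through each product:
  - product 1 (Notebook): category_id=2 -> matches Books
  - product 2 (Monitor): category_id=3 -> matches Outdoor
  - product 3 (Phone): category_id=6 -> matches Furniture
  - product 4 (Camera): category_id=4 -> matches Supplies
  - product 5 (Stapler): category_id=NULL, no match -> kept with NULL
  - product 6 (Mouse): category_id=3 -> matches Outdoor
All 6 rows appear; 1 has NULL category.

SQL:
SELECT a.name, b.name AS category
FROM products a
LEFT JOIN categories b ON a.category_id = b.id

Result:
name     | category 
---------+----------
Notebook | Books    
Monitor  | Outdoor  
Phone    | Furniture
Camera   | Supplies 
Stapler  | NULL     
Mouse    | Outdoor  


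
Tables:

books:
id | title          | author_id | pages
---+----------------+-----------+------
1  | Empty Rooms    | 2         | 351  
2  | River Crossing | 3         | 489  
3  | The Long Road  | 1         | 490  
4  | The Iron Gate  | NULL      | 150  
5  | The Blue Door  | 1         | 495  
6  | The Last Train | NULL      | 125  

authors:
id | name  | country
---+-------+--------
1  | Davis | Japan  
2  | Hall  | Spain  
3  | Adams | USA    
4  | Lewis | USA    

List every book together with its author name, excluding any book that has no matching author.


INNER JOIN keeps only books rows whose author_id matches an id in authors. Walk through each book:
  - book 1 (Empty Rooms): author_id=2 -> matches Hall
  - book 2 (River Crossing): author_id=3 -> matches Adams
  - book 3 (The Long Road): author_id=1 -> matches Davis
  - book 4 (The Iron Gate): author_id=NULL, no match -> dropped
  - book 5 (The Blue Door): author_id=1 -> matches Davis
  - book 6 (The Last Train): author_id=NULL, no match -> dropped
So 2 of 6 rows are dropped.

SQL:
SELECT a.title, b.name AS author
FROM books a
INNER JOIN authors b ON a.author_id = b.id

Result:
title          | author
---------------+-------
Empty Rooms    | Hall  
River Crossing | Adams 
The Long Road  | Davis 
The Blue Door  | Davis 


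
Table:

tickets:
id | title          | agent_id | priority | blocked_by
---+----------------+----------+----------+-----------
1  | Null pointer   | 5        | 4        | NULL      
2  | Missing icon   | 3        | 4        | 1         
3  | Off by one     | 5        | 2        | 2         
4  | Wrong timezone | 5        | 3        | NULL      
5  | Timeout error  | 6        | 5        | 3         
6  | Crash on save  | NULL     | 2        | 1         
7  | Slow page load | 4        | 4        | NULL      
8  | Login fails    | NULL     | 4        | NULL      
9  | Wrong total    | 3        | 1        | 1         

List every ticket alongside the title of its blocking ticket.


This is a self-join: tickets is joined to a second copy of itself, matching each row's blocked_by to another row's id. Use LEFT JOIN so rows with blocked_by=NULL are kept.
  - ticket 1 (Null pointer): blocked_by=NULL -> NULL
  - ticket 2 (Missing icon): blocked_by=1 -> Null pointer
  - ticket 3 (Off by one): blocked_by=2 -> Missing icon
  - ticket 4 (Wrong timezone): blocked_by=NULL -> NULL
  - ticket 5 (Timeout error): blocked_by=3 -> Off by one
  - ticket 6 (Crash on save): blocked_by=1 -> Null pointer
  - ticket 7 (Slow page load): blocked_by=NULL -> NULL
  - ticket 8 (Login fails): blocked_by=NULL -> NULL
  - ticket 9 (Wrong total): blocked_by=1 -> Null pointer

SQL:
SELECT a.title AS item, b.title AS blocked_by
FROM tickets a
LEFT JOIN tickets b ON a.blocked_by = b.id

Result:
item           | blocked_by  
---------------+-------------
Null pointer   | NULL        
Missing icon   | Null pointer
Off by one     | Missing icon
Wrong timezone | NULL        
Timeout error  | Off by one  
Crash on save  | Null pointer
Slow page load | NULL        
Login fails    | NULL        
Wrong total    | Null pointer


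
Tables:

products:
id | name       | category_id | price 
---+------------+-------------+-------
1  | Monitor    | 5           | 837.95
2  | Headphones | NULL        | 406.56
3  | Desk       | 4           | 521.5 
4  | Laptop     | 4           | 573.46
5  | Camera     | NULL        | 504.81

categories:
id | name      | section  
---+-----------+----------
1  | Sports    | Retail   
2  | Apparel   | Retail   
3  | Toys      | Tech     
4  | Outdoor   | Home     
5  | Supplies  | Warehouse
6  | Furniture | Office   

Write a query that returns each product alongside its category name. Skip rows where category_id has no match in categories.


INNER JOIN keeps only products rows whose category_id matches an id in categories. Walk through each product:
  - product 1 (Monitor): category_id=5 -> matches Supplies
  - product 2 (Headphones): category_id=NULL, no match -> dropped
  - product 3 (Desk): category_id=4 -> matches Outdoor
  - product 4 (Laptop): category_id=4 -> matches Outdoor
  - product 5 (Camera): category_id=NULL, no match -> dropped
So 2 of 5 rows are dropped.

SQL:
SELECT a.name, b.name AS category
FROM products a
INNER JOIN categories b ON a.category_id = b.id

Result:
name    | category
--------+---------
Monitor | Supplies
Desk    | Outdoor 
Laptop  | Outdoor 


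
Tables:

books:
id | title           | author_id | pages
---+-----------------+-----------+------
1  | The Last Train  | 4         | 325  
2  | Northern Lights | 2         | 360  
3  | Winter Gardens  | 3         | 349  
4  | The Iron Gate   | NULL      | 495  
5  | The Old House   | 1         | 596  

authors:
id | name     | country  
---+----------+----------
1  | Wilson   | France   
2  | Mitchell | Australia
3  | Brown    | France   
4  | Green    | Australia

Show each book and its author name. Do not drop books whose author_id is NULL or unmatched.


LEFT JOIN keeps every row from books (the left table); where author_id has no match in authors, the author columns become NULL. Walk through each book:
  - book 1 (The Last Train): author_id=4 -> matches Green
  - book 2 (Northern Lights): author_id=2 -> matches Mitchell
  - book 3 (Winter Gardens): author_id=3 -> matches Brown
  - book 4 (The Iron Gate): author_id=NULL, no match -> kept with NULL
  - book 5 (The Old House): author_id=1 -> matches Wilson
All 5 rows appear; 1 has NULL author.

SQL:
SELECT a.title, b.name AS author
FROM books a
LEFT JOIN authors b ON a.author_id = b.id

Result:
title           | author  
----------------+---------
The Last Train  | Green   
Northern Lights | Mitchell
Winter Gardens  | Brown   
The Iron Gate   | NULL    
The Old House   | Wilson  


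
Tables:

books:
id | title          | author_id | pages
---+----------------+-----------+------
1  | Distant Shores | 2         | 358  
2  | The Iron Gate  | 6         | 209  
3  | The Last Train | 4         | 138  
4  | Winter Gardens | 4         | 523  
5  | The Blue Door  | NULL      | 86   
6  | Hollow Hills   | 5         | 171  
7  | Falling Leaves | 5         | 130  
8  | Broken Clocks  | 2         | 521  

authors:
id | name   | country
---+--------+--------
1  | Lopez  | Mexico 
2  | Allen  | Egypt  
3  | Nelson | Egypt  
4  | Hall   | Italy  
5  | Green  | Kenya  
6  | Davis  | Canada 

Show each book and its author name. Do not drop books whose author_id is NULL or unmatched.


LEFT JOIN keeps every row from books (the left table); where author_id has no match in authors, the author columns become NULL. Walk through each book:
  - book 1 (Distant Shores): author_id=2 -> matches Allen
  - book 2 (The Iron Gate): author_id=6 -> matches Davis
  - book 3 (The Last Train): author_id=4 -> matches Hall
  - book 4 (Winter Gardens): author_id=4 -> matches Hall
  - book 5 (The Blue Door): author_id=NULL, no match -> kept with NULL
  - book 6 (Hollow Hills): author_id=5 -> matches Green
  - book 7 (Falling Leaves): author_id=5 -> matches Green
  - book 8 (Broken Clocks): author_id=2 -> matches Allen
All 8 rows appear; 1 has NULL author.

SQL:
SELECT a.title, b.name AS author
FROM books a
LEFT JOIN authors b ON a.author_id = b.id

Result:
title          | author
---------------+-------
Distant Shores | Allen 
The Iron Gate  | Davis 
The Last Train | Hall  
Winter Gardens | Hall  
The Blue Door  | NULL  
Hollow Hills   | Green 
Falling Leaves | Green 
Broken Clocks  | Allen 
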